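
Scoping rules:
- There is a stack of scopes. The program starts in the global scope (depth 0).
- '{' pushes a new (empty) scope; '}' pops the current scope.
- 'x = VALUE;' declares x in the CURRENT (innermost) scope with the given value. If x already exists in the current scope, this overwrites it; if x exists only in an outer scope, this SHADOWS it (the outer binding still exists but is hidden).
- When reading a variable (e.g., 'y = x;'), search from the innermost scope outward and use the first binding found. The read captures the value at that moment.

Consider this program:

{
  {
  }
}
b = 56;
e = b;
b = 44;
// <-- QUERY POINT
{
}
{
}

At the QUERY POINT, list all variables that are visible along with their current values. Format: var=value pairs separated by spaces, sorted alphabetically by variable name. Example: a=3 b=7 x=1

Step 1: enter scope (depth=1)
Step 2: enter scope (depth=2)
Step 3: exit scope (depth=1)
Step 4: exit scope (depth=0)
Step 5: declare b=56 at depth 0
Step 6: declare e=(read b)=56 at depth 0
Step 7: declare b=44 at depth 0
Visible at query point: b=44 e=56

Answer: b=44 e=56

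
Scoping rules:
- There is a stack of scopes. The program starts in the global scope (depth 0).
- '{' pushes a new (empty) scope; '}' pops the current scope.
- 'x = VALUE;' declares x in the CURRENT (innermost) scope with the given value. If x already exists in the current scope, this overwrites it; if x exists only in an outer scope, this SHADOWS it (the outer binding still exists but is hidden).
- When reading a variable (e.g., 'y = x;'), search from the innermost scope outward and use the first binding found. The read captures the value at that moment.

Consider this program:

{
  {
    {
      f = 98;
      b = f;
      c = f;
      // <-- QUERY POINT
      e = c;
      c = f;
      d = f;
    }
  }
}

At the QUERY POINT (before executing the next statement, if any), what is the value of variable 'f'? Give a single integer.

Step 1: enter scope (depth=1)
Step 2: enter scope (depth=2)
Step 3: enter scope (depth=3)
Step 4: declare f=98 at depth 3
Step 5: declare b=(read f)=98 at depth 3
Step 6: declare c=(read f)=98 at depth 3
Visible at query point: b=98 c=98 f=98

Answer: 98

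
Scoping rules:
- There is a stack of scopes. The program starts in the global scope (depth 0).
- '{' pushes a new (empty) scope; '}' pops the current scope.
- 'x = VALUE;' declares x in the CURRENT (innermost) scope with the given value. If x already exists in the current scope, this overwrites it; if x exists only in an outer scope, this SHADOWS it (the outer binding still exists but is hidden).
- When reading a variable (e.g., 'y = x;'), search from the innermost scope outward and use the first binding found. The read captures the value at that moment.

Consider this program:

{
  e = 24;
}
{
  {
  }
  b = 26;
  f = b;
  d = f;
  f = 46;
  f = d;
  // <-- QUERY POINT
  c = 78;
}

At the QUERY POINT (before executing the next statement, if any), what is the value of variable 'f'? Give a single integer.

Answer: 26

Derivation:
Step 1: enter scope (depth=1)
Step 2: declare e=24 at depth 1
Step 3: exit scope (depth=0)
Step 4: enter scope (depth=1)
Step 5: enter scope (depth=2)
Step 6: exit scope (depth=1)
Step 7: declare b=26 at depth 1
Step 8: declare f=(read b)=26 at depth 1
Step 9: declare d=(read f)=26 at depth 1
Step 10: declare f=46 at depth 1
Step 11: declare f=(read d)=26 at depth 1
Visible at query point: b=26 d=26 f=26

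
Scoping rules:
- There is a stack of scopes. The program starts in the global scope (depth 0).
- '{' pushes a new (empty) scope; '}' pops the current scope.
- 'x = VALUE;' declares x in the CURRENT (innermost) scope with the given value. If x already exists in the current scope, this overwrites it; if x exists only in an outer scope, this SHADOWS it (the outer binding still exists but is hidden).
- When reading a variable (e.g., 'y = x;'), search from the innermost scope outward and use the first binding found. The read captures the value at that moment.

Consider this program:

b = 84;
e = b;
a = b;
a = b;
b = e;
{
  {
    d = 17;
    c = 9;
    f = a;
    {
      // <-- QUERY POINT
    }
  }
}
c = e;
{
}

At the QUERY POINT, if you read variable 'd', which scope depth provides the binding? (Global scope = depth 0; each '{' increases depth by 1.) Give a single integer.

Answer: 2

Derivation:
Step 1: declare b=84 at depth 0
Step 2: declare e=(read b)=84 at depth 0
Step 3: declare a=(read b)=84 at depth 0
Step 4: declare a=(read b)=84 at depth 0
Step 5: declare b=(read e)=84 at depth 0
Step 6: enter scope (depth=1)
Step 7: enter scope (depth=2)
Step 8: declare d=17 at depth 2
Step 9: declare c=9 at depth 2
Step 10: declare f=(read a)=84 at depth 2
Step 11: enter scope (depth=3)
Visible at query point: a=84 b=84 c=9 d=17 e=84 f=84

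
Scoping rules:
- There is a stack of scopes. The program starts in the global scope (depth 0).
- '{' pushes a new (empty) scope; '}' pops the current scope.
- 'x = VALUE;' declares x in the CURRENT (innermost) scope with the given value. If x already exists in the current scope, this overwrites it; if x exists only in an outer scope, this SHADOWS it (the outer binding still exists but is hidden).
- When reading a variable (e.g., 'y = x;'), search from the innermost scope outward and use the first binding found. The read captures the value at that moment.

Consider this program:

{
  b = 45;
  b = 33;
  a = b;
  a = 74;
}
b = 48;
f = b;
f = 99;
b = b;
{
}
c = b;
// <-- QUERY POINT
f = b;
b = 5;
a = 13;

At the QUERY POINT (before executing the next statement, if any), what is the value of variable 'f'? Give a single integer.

Answer: 99

Derivation:
Step 1: enter scope (depth=1)
Step 2: declare b=45 at depth 1
Step 3: declare b=33 at depth 1
Step 4: declare a=(read b)=33 at depth 1
Step 5: declare a=74 at depth 1
Step 6: exit scope (depth=0)
Step 7: declare b=48 at depth 0
Step 8: declare f=(read b)=48 at depth 0
Step 9: declare f=99 at depth 0
Step 10: declare b=(read b)=48 at depth 0
Step 11: enter scope (depth=1)
Step 12: exit scope (depth=0)
Step 13: declare c=(read b)=48 at depth 0
Visible at query point: b=48 c=48 f=99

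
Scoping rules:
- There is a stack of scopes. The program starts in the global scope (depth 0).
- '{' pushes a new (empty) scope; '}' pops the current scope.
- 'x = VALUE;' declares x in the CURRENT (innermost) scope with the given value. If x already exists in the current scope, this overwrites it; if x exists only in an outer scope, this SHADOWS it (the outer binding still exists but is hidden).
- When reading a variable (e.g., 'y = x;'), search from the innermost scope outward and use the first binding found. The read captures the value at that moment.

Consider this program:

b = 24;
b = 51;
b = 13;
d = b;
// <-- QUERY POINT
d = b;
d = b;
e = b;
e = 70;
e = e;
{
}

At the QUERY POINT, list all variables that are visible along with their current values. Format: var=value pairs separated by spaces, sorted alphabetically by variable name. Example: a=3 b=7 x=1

Answer: b=13 d=13

Derivation:
Step 1: declare b=24 at depth 0
Step 2: declare b=51 at depth 0
Step 3: declare b=13 at depth 0
Step 4: declare d=(read b)=13 at depth 0
Visible at query point: b=13 d=13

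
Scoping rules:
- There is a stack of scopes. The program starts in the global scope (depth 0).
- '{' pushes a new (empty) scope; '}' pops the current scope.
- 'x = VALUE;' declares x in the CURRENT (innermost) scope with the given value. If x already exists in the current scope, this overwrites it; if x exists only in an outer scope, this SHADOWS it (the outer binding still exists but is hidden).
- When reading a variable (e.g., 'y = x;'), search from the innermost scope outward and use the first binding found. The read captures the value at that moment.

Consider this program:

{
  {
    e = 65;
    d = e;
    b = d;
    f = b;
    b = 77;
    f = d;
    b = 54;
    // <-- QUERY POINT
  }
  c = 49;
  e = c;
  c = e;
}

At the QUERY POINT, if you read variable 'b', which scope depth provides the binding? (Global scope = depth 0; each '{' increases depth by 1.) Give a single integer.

Step 1: enter scope (depth=1)
Step 2: enter scope (depth=2)
Step 3: declare e=65 at depth 2
Step 4: declare d=(read e)=65 at depth 2
Step 5: declare b=(read d)=65 at depth 2
Step 6: declare f=(read b)=65 at depth 2
Step 7: declare b=77 at depth 2
Step 8: declare f=(read d)=65 at depth 2
Step 9: declare b=54 at depth 2
Visible at query point: b=54 d=65 e=65 f=65

Answer: 2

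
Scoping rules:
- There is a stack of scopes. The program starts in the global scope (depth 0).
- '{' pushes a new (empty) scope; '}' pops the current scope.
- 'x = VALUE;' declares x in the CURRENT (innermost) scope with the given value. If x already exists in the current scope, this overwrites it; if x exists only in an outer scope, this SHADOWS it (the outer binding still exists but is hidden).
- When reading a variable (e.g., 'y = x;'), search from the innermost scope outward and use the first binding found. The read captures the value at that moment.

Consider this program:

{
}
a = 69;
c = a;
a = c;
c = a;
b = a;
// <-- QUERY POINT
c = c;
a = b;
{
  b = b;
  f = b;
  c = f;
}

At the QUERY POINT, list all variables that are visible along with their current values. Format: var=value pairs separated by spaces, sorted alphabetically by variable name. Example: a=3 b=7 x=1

Answer: a=69 b=69 c=69

Derivation:
Step 1: enter scope (depth=1)
Step 2: exit scope (depth=0)
Step 3: declare a=69 at depth 0
Step 4: declare c=(read a)=69 at depth 0
Step 5: declare a=(read c)=69 at depth 0
Step 6: declare c=(read a)=69 at depth 0
Step 7: declare b=(read a)=69 at depth 0
Visible at query point: a=69 b=69 c=69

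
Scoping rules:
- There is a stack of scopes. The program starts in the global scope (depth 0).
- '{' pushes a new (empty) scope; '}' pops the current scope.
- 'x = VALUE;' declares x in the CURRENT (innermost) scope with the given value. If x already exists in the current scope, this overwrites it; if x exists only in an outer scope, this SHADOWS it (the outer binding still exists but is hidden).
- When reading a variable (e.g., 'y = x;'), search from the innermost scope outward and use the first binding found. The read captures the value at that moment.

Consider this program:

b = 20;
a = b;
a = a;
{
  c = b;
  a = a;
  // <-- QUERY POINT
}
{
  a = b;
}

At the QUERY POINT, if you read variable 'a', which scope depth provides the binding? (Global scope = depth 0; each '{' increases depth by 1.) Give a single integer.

Step 1: declare b=20 at depth 0
Step 2: declare a=(read b)=20 at depth 0
Step 3: declare a=(read a)=20 at depth 0
Step 4: enter scope (depth=1)
Step 5: declare c=(read b)=20 at depth 1
Step 6: declare a=(read a)=20 at depth 1
Visible at query point: a=20 b=20 c=20

Answer: 1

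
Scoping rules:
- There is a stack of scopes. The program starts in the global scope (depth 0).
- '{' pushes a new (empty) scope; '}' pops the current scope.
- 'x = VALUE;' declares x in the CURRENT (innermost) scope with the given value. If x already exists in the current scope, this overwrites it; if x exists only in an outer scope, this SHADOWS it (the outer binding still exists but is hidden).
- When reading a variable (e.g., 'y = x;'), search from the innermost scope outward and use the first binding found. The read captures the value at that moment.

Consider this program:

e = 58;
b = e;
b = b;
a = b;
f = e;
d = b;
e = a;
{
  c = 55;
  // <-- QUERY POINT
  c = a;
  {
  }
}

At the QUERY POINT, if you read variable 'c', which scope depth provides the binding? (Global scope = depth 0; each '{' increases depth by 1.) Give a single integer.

Step 1: declare e=58 at depth 0
Step 2: declare b=(read e)=58 at depth 0
Step 3: declare b=(read b)=58 at depth 0
Step 4: declare a=(read b)=58 at depth 0
Step 5: declare f=(read e)=58 at depth 0
Step 6: declare d=(read b)=58 at depth 0
Step 7: declare e=(read a)=58 at depth 0
Step 8: enter scope (depth=1)
Step 9: declare c=55 at depth 1
Visible at query point: a=58 b=58 c=55 d=58 e=58 f=58

Answer: 1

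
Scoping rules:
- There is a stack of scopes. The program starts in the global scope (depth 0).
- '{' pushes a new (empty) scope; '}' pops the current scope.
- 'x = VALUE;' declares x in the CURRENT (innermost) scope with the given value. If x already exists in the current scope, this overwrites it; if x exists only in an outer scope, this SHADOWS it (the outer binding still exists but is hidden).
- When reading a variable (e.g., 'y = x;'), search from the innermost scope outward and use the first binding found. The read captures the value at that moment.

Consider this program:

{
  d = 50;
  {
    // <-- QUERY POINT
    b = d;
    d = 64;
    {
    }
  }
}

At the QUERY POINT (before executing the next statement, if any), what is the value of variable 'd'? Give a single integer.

Answer: 50

Derivation:
Step 1: enter scope (depth=1)
Step 2: declare d=50 at depth 1
Step 3: enter scope (depth=2)
Visible at query point: d=50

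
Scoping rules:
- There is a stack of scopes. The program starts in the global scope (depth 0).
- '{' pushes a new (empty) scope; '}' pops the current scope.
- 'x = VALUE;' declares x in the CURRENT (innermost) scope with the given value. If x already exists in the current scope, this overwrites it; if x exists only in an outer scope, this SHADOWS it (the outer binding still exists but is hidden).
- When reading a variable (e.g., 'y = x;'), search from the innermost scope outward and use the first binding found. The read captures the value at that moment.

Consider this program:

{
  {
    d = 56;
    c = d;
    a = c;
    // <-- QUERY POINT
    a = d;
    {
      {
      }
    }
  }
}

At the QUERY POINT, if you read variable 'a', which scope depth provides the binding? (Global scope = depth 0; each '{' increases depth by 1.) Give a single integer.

Step 1: enter scope (depth=1)
Step 2: enter scope (depth=2)
Step 3: declare d=56 at depth 2
Step 4: declare c=(read d)=56 at depth 2
Step 5: declare a=(read c)=56 at depth 2
Visible at query point: a=56 c=56 d=56

Answer: 2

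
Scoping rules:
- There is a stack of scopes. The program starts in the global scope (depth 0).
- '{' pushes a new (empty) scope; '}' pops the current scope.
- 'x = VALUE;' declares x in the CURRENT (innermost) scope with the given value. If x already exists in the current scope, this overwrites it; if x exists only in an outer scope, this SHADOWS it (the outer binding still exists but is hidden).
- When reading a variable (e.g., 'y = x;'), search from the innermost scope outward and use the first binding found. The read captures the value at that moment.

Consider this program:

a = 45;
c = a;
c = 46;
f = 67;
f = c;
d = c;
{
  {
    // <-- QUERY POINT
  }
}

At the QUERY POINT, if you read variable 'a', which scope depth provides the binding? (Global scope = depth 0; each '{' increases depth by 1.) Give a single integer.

Answer: 0

Derivation:
Step 1: declare a=45 at depth 0
Step 2: declare c=(read a)=45 at depth 0
Step 3: declare c=46 at depth 0
Step 4: declare f=67 at depth 0
Step 5: declare f=(read c)=46 at depth 0
Step 6: declare d=(read c)=46 at depth 0
Step 7: enter scope (depth=1)
Step 8: enter scope (depth=2)
Visible at query point: a=45 c=46 d=46 f=46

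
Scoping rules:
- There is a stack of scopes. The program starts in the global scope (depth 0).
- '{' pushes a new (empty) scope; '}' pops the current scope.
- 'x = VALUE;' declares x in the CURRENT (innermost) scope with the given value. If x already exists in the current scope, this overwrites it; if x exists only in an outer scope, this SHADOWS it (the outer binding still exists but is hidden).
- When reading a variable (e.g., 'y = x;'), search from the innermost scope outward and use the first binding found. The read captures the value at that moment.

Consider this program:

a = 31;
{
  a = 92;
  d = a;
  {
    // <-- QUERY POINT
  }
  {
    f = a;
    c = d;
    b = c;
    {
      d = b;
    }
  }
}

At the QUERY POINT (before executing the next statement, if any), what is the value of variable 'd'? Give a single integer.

Answer: 92

Derivation:
Step 1: declare a=31 at depth 0
Step 2: enter scope (depth=1)
Step 3: declare a=92 at depth 1
Step 4: declare d=(read a)=92 at depth 1
Step 5: enter scope (depth=2)
Visible at query point: a=92 d=92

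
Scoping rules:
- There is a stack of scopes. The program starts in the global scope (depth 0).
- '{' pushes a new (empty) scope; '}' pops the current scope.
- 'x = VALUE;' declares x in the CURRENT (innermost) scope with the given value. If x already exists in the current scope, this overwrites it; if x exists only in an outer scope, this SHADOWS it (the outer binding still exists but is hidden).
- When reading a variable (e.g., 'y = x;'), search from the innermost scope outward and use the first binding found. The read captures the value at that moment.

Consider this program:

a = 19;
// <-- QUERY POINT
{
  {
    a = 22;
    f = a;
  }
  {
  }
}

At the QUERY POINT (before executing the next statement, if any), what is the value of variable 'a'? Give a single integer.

Answer: 19

Derivation:
Step 1: declare a=19 at depth 0
Visible at query point: a=19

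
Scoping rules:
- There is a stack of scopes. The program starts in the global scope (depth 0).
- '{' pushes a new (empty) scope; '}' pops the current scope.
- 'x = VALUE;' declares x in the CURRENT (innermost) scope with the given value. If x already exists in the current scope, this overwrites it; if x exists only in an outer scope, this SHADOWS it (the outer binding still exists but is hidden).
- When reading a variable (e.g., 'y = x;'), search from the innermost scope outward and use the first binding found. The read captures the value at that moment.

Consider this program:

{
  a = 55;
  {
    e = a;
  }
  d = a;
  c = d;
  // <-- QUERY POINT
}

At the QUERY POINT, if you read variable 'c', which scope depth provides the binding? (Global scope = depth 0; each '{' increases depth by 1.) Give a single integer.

Step 1: enter scope (depth=1)
Step 2: declare a=55 at depth 1
Step 3: enter scope (depth=2)
Step 4: declare e=(read a)=55 at depth 2
Step 5: exit scope (depth=1)
Step 6: declare d=(read a)=55 at depth 1
Step 7: declare c=(read d)=55 at depth 1
Visible at query point: a=55 c=55 d=55

Answer: 1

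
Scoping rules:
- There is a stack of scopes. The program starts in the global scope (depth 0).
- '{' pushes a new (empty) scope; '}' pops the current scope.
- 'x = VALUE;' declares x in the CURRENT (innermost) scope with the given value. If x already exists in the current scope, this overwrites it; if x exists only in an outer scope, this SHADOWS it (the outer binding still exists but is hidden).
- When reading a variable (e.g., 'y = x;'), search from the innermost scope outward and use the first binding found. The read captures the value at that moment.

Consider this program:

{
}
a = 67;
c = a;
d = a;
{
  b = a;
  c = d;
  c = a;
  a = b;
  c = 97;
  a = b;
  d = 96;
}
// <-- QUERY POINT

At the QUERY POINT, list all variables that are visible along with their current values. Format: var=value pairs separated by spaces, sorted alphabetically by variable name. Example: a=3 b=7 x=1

Step 1: enter scope (depth=1)
Step 2: exit scope (depth=0)
Step 3: declare a=67 at depth 0
Step 4: declare c=(read a)=67 at depth 0
Step 5: declare d=(read a)=67 at depth 0
Step 6: enter scope (depth=1)
Step 7: declare b=(read a)=67 at depth 1
Step 8: declare c=(read d)=67 at depth 1
Step 9: declare c=(read a)=67 at depth 1
Step 10: declare a=(read b)=67 at depth 1
Step 11: declare c=97 at depth 1
Step 12: declare a=(read b)=67 at depth 1
Step 13: declare d=96 at depth 1
Step 14: exit scope (depth=0)
Visible at query point: a=67 c=67 d=67

Answer: a=67 c=67 d=67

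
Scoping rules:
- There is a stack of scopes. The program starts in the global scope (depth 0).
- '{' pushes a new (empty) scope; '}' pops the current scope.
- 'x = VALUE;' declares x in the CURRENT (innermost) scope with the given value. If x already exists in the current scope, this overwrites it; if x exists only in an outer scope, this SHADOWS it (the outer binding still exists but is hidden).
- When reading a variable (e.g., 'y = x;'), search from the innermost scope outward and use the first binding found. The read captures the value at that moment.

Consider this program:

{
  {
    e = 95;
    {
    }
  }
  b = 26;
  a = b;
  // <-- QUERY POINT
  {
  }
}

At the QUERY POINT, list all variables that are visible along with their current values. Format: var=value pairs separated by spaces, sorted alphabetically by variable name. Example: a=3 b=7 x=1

Step 1: enter scope (depth=1)
Step 2: enter scope (depth=2)
Step 3: declare e=95 at depth 2
Step 4: enter scope (depth=3)
Step 5: exit scope (depth=2)
Step 6: exit scope (depth=1)
Step 7: declare b=26 at depth 1
Step 8: declare a=(read b)=26 at depth 1
Visible at query point: a=26 b=26

Answer: a=26 b=26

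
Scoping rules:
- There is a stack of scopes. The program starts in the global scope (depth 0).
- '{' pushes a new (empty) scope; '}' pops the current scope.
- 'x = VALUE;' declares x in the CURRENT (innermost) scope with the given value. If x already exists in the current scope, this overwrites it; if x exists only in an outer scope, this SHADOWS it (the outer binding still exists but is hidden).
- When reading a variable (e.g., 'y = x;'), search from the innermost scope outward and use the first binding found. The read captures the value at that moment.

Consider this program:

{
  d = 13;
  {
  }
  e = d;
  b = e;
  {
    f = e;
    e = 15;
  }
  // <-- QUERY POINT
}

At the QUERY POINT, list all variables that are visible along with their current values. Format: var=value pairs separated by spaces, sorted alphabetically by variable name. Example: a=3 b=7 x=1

Step 1: enter scope (depth=1)
Step 2: declare d=13 at depth 1
Step 3: enter scope (depth=2)
Step 4: exit scope (depth=1)
Step 5: declare e=(read d)=13 at depth 1
Step 6: declare b=(read e)=13 at depth 1
Step 7: enter scope (depth=2)
Step 8: declare f=(read e)=13 at depth 2
Step 9: declare e=15 at depth 2
Step 10: exit scope (depth=1)
Visible at query point: b=13 d=13 e=13

Answer: b=13 d=13 e=13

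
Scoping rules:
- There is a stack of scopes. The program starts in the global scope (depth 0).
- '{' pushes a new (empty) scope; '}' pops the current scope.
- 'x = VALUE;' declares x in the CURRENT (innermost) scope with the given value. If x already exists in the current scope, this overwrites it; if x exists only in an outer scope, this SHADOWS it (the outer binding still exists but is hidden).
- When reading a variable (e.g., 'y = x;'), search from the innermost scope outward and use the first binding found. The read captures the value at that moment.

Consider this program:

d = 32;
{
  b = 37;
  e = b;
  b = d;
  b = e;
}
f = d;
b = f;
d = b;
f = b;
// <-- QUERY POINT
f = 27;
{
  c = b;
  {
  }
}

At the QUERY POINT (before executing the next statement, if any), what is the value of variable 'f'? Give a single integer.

Answer: 32

Derivation:
Step 1: declare d=32 at depth 0
Step 2: enter scope (depth=1)
Step 3: declare b=37 at depth 1
Step 4: declare e=(read b)=37 at depth 1
Step 5: declare b=(read d)=32 at depth 1
Step 6: declare b=(read e)=37 at depth 1
Step 7: exit scope (depth=0)
Step 8: declare f=(read d)=32 at depth 0
Step 9: declare b=(read f)=32 at depth 0
Step 10: declare d=(read b)=32 at depth 0
Step 11: declare f=(read b)=32 at depth 0
Visible at query point: b=32 d=32 f=32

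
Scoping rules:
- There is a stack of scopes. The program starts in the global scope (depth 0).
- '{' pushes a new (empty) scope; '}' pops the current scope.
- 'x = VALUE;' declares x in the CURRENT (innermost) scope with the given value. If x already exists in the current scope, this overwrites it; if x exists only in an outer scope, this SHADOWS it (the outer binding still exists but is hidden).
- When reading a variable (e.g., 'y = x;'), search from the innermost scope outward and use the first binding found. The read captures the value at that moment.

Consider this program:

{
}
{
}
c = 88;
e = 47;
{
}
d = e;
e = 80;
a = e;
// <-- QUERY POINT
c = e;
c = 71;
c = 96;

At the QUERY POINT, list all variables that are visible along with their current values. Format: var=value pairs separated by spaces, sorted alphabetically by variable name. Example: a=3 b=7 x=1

Answer: a=80 c=88 d=47 e=80

Derivation:
Step 1: enter scope (depth=1)
Step 2: exit scope (depth=0)
Step 3: enter scope (depth=1)
Step 4: exit scope (depth=0)
Step 5: declare c=88 at depth 0
Step 6: declare e=47 at depth 0
Step 7: enter scope (depth=1)
Step 8: exit scope (depth=0)
Step 9: declare d=(read e)=47 at depth 0
Step 10: declare e=80 at depth 0
Step 11: declare a=(read e)=80 at depth 0
Visible at query point: a=80 c=88 d=47 e=80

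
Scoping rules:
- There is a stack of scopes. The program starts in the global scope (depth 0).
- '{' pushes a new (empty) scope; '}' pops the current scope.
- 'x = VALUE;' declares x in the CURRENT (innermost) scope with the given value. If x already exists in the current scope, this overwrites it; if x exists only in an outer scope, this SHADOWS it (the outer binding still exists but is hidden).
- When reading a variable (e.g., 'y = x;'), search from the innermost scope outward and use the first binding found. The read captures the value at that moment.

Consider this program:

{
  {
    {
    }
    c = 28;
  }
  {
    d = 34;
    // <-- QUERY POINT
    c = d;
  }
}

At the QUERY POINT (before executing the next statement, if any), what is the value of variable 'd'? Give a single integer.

Answer: 34

Derivation:
Step 1: enter scope (depth=1)
Step 2: enter scope (depth=2)
Step 3: enter scope (depth=3)
Step 4: exit scope (depth=2)
Step 5: declare c=28 at depth 2
Step 6: exit scope (depth=1)
Step 7: enter scope (depth=2)
Step 8: declare d=34 at depth 2
Visible at query point: d=34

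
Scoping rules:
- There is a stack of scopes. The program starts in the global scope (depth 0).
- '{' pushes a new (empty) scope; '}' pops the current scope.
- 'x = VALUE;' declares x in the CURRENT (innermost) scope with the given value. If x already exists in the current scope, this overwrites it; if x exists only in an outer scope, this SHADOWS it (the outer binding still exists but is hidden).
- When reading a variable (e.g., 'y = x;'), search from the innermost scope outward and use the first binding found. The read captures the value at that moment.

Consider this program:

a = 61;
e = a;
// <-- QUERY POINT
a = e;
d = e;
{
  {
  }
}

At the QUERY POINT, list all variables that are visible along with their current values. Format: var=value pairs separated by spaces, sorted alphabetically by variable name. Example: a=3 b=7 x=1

Answer: a=61 e=61

Derivation:
Step 1: declare a=61 at depth 0
Step 2: declare e=(read a)=61 at depth 0
Visible at query point: a=61 e=61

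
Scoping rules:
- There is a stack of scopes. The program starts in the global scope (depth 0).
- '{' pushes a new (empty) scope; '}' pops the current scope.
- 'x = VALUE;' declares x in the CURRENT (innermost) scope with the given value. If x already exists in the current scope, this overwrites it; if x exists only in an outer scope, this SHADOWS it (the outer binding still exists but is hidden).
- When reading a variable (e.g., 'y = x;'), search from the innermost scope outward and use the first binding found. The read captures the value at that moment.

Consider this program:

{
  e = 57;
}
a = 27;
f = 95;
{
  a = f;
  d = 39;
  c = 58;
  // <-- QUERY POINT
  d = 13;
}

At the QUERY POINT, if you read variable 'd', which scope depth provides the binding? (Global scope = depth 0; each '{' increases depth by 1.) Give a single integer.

Answer: 1

Derivation:
Step 1: enter scope (depth=1)
Step 2: declare e=57 at depth 1
Step 3: exit scope (depth=0)
Step 4: declare a=27 at depth 0
Step 5: declare f=95 at depth 0
Step 6: enter scope (depth=1)
Step 7: declare a=(read f)=95 at depth 1
Step 8: declare d=39 at depth 1
Step 9: declare c=58 at depth 1
Visible at query point: a=95 c=58 d=39 f=95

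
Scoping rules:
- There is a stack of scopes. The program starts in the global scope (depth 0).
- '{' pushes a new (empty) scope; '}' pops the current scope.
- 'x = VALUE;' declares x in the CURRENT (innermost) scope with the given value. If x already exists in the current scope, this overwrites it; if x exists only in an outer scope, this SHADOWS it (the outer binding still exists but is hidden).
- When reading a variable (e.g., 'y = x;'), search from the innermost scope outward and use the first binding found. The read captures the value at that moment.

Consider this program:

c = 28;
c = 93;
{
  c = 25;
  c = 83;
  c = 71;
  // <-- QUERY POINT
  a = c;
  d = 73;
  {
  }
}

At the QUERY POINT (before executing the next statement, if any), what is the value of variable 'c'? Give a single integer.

Answer: 71

Derivation:
Step 1: declare c=28 at depth 0
Step 2: declare c=93 at depth 0
Step 3: enter scope (depth=1)
Step 4: declare c=25 at depth 1
Step 5: declare c=83 at depth 1
Step 6: declare c=71 at depth 1
Visible at query point: c=71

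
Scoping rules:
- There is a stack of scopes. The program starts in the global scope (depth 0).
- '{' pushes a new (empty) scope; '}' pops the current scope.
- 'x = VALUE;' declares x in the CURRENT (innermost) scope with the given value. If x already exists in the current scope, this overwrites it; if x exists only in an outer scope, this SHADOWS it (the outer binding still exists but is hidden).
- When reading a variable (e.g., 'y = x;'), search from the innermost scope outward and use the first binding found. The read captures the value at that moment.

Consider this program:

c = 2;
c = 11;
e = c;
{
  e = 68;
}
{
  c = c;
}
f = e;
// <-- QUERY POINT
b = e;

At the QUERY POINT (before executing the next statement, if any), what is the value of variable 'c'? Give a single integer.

Step 1: declare c=2 at depth 0
Step 2: declare c=11 at depth 0
Step 3: declare e=(read c)=11 at depth 0
Step 4: enter scope (depth=1)
Step 5: declare e=68 at depth 1
Step 6: exit scope (depth=0)
Step 7: enter scope (depth=1)
Step 8: declare c=(read c)=11 at depth 1
Step 9: exit scope (depth=0)
Step 10: declare f=(read e)=11 at depth 0
Visible at query point: c=11 e=11 f=11

Answer: 11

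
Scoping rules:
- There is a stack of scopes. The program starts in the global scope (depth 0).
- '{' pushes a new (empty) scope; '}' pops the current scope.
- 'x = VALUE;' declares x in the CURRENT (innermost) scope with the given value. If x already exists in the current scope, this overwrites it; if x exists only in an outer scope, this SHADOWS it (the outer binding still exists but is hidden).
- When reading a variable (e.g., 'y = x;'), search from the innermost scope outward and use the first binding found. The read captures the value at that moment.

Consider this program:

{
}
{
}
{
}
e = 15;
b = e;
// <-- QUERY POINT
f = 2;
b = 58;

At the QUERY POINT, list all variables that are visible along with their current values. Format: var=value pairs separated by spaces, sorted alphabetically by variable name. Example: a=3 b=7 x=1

Answer: b=15 e=15

Derivation:
Step 1: enter scope (depth=1)
Step 2: exit scope (depth=0)
Step 3: enter scope (depth=1)
Step 4: exit scope (depth=0)
Step 5: enter scope (depth=1)
Step 6: exit scope (depth=0)
Step 7: declare e=15 at depth 0
Step 8: declare b=(read e)=15 at depth 0
Visible at query point: b=15 e=15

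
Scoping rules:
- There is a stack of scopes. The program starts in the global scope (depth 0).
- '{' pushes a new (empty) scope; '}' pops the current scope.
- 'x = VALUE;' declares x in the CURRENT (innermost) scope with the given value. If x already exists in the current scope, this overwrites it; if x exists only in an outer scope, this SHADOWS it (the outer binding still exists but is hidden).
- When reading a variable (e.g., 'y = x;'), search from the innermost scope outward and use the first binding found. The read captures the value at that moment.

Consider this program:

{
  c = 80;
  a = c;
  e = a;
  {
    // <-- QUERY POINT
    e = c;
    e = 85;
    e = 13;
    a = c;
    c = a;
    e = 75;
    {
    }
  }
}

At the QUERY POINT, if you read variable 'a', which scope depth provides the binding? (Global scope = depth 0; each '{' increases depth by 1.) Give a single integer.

Step 1: enter scope (depth=1)
Step 2: declare c=80 at depth 1
Step 3: declare a=(read c)=80 at depth 1
Step 4: declare e=(read a)=80 at depth 1
Step 5: enter scope (depth=2)
Visible at query point: a=80 c=80 e=80

Answer: 1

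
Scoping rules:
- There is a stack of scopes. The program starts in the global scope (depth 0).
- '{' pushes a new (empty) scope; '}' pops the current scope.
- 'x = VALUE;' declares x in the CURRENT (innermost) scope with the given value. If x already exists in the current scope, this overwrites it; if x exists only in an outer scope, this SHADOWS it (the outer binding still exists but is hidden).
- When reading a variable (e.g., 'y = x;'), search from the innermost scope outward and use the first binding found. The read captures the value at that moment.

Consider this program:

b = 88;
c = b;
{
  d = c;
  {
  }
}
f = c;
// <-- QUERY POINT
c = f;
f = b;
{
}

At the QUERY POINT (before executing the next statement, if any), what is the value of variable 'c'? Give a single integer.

Answer: 88

Derivation:
Step 1: declare b=88 at depth 0
Step 2: declare c=(read b)=88 at depth 0
Step 3: enter scope (depth=1)
Step 4: declare d=(read c)=88 at depth 1
Step 5: enter scope (depth=2)
Step 6: exit scope (depth=1)
Step 7: exit scope (depth=0)
Step 8: declare f=(read c)=88 at depth 0
Visible at query point: b=88 c=88 f=88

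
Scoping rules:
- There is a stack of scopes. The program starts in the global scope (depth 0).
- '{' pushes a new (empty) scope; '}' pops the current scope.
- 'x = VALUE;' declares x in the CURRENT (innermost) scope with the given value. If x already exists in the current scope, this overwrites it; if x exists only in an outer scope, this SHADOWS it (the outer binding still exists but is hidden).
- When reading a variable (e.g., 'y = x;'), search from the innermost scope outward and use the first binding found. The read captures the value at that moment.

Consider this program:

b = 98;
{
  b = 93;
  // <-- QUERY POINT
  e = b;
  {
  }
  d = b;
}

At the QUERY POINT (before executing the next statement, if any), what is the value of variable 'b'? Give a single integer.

Step 1: declare b=98 at depth 0
Step 2: enter scope (depth=1)
Step 3: declare b=93 at depth 1
Visible at query point: b=93

Answer: 93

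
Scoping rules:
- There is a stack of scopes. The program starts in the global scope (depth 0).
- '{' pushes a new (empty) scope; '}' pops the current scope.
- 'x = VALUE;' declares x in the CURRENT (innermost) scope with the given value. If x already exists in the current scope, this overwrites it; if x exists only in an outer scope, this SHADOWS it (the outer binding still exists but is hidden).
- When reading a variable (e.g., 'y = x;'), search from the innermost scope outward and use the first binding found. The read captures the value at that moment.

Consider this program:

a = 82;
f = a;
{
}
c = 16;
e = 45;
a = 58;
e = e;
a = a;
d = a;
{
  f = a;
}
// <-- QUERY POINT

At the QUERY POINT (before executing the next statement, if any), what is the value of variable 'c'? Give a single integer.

Step 1: declare a=82 at depth 0
Step 2: declare f=(read a)=82 at depth 0
Step 3: enter scope (depth=1)
Step 4: exit scope (depth=0)
Step 5: declare c=16 at depth 0
Step 6: declare e=45 at depth 0
Step 7: declare a=58 at depth 0
Step 8: declare e=(read e)=45 at depth 0
Step 9: declare a=(read a)=58 at depth 0
Step 10: declare d=(read a)=58 at depth 0
Step 11: enter scope (depth=1)
Step 12: declare f=(read a)=58 at depth 1
Step 13: exit scope (depth=0)
Visible at query point: a=58 c=16 d=58 e=45 f=82

Answer: 16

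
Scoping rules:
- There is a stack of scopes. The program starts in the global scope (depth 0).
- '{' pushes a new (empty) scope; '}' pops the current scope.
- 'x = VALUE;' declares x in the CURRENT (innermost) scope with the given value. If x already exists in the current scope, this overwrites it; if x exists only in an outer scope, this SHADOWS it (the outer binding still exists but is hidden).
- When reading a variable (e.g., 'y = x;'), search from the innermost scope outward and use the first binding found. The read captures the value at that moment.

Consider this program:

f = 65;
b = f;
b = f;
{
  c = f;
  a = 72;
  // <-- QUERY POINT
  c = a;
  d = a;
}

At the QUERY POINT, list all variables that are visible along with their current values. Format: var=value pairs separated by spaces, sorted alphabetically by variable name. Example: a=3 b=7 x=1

Answer: a=72 b=65 c=65 f=65

Derivation:
Step 1: declare f=65 at depth 0
Step 2: declare b=(read f)=65 at depth 0
Step 3: declare b=(read f)=65 at depth 0
Step 4: enter scope (depth=1)
Step 5: declare c=(read f)=65 at depth 1
Step 6: declare a=72 at depth 1
Visible at query point: a=72 b=65 c=65 f=65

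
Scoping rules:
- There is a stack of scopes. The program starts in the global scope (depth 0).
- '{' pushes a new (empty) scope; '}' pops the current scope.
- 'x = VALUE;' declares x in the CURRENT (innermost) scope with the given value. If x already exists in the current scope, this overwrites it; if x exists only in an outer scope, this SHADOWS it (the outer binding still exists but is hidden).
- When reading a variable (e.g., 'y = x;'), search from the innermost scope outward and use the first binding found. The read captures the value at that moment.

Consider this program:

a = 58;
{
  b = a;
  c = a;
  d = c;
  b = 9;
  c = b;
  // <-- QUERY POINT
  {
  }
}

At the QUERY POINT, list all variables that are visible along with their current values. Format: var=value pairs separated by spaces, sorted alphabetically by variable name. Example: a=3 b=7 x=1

Answer: a=58 b=9 c=9 d=58

Derivation:
Step 1: declare a=58 at depth 0
Step 2: enter scope (depth=1)
Step 3: declare b=(read a)=58 at depth 1
Step 4: declare c=(read a)=58 at depth 1
Step 5: declare d=(read c)=58 at depth 1
Step 6: declare b=9 at depth 1
Step 7: declare c=(read b)=9 at depth 1
Visible at query point: a=58 b=9 c=9 d=58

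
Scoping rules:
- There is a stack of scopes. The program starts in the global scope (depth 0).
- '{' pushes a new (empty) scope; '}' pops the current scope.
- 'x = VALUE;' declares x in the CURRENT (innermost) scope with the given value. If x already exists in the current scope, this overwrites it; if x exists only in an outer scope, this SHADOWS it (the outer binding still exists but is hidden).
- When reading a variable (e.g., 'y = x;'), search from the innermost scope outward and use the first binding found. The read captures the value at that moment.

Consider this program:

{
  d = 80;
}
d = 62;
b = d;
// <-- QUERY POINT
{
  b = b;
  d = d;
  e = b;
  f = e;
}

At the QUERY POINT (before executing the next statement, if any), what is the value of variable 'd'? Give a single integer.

Step 1: enter scope (depth=1)
Step 2: declare d=80 at depth 1
Step 3: exit scope (depth=0)
Step 4: declare d=62 at depth 0
Step 5: declare b=(read d)=62 at depth 0
Visible at query point: b=62 d=62

Answer: 62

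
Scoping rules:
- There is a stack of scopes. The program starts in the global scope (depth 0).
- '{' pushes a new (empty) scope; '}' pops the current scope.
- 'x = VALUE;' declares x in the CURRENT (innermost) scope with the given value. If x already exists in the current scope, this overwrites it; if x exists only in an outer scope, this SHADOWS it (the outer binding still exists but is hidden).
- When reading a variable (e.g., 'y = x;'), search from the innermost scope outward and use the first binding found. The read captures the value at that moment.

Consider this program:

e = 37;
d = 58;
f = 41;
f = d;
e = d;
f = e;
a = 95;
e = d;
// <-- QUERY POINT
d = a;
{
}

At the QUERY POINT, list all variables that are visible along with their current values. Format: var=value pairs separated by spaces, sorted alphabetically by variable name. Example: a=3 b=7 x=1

Step 1: declare e=37 at depth 0
Step 2: declare d=58 at depth 0
Step 3: declare f=41 at depth 0
Step 4: declare f=(read d)=58 at depth 0
Step 5: declare e=(read d)=58 at depth 0
Step 6: declare f=(read e)=58 at depth 0
Step 7: declare a=95 at depth 0
Step 8: declare e=(read d)=58 at depth 0
Visible at query point: a=95 d=58 e=58 f=58

Answer: a=95 d=58 e=58 f=58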